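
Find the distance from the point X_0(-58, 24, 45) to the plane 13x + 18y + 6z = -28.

24/23

d = |13·(-58) + 18·24 + 6·45 − (-28)| / √(169 + 324 + 36) = |-24| / 23 = 24/23.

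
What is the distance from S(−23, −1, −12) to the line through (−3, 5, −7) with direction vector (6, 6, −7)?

Direction vector d = (6, 6, −7).
AP = (−20, −6, −5); AP·d = -121, |AP|² = 461, |d|² = 121.
distance² = |AP|² − (AP·d)²/|d|² = 461 − 14641/121 = 340, so the distance is 2√85.

2√85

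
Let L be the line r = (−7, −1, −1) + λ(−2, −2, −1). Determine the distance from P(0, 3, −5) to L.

Direction vector d = (−2, −2, −1).
AP = (7, 4, −4), and AP × d = (−12, 15, −6).
|AP × d|² = 405 and |d|² = 9, so the distance is √(405/9) = √45 = 3√5.

3√5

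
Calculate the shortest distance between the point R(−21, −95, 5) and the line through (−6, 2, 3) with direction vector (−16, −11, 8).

√5669

Direction vector d = (−16, −11, 8).
AP = (−15, −97, 2); AP·d = 1323, |AP|² = 9638, |d|² = 441.
distance² = |AP|² − (AP·d)²/|d|² = 9638 − 1750329/441 = 5669, so the distance is √5669.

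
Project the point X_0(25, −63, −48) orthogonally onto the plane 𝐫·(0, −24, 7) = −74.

n = (0, −24, 7), |n|² = 625, and n·X_0 − (-74) = 1250.
t = 1250/625 = 2, so the foot is X_0 − t·n = (25, −63, −48) − 2·(0, −24, 7) = (25, −15, −62).

(25, -15, -62)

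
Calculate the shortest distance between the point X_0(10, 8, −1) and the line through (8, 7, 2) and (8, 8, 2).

√13

A direction vector is d = (0, 1, 0).
AP = (2, 1, −3), and AP × d = (3, 0, 2).
|AP × d|² = 13 and |d|² = 1, so the distance is √13.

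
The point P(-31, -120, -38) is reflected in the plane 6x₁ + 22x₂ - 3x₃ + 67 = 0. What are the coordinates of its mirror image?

n = (6, 22, -3), |n|² = 529, n·P − (-67) = -2645, so t = -2645/529 = -5.
Foot F = P − (-5)·n = (-1, -10, -53); the reflection is 2F − P = (29, 100, -68).

(29, 100, -68)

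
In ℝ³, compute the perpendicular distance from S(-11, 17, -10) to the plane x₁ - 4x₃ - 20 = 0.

Normal vector n = (1, 0, -4), and n·(-11, 17, -10) - 20 = 9.
|n| = √(1 + 0 + 16) = √17, so the distance is |9|/√17 = 9√17/17.

9/√17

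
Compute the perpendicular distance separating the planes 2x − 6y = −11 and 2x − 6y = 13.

12/√10

With common normal n = (2, −6, 0) (|n| = 2√10), the distance is |(-11) − 13|/|n| = 24/(2√10) = 6√10/5.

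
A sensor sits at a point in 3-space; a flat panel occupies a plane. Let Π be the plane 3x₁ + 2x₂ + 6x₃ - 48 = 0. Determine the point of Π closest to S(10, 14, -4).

(76/7, 102/7, -16/7)

n = (3, 2, 6), |n|² = 49, and n·S − 48 = -14.
t = -14/49 = -2/7, so the foot is S − t·n = (10, 14, -4) − (-2/7)·(3, 2, 6) = (76/7, 102/7, -16/7).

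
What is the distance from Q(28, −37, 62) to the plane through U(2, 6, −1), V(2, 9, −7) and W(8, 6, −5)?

UV = (0, 3, −6) and UW = (6, 0, −4), so a normal is n = UV × UW = (−12, −36, −18).
d = |(-12)·28 + (-36)·(-37) + (-18)·62 − (-222)| / √(144 + 1296 + 324) = |102| / 42 = 17/7.

17/7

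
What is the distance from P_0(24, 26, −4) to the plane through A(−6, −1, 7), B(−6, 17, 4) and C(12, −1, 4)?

9/√38

AB = (0, 18, −3) and AC = (18, 0, −3), so a normal is n = AB × AC = (−54, −54, −324).
n = (−54, −54, −324); n·P − (-1890) = 486; |n| = 54√38; distance = 486/(54√38) = 9√38/38.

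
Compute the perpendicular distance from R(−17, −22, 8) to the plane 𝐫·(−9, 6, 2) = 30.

7/11

n = (−9, 6, 2); n·P − 30 = 7; |n| = 11; distance = 7/11.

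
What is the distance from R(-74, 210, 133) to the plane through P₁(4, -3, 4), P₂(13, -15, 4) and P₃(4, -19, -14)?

3

P₁P₂ = (9, -12, 0) and P₁P₃ = (0, -16, -18), so a normal is n = P₁P₂ × P₁P₃ = (216, 162, -144).
Then n·(-74, 210, 133) - (-198) = -918.
|n| = √(46656 + 26244 + 20736) = 306, so the distance is |-918|/306 = 3.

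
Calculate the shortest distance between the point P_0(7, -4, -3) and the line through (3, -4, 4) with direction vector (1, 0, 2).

3√5

Direction vector d = (1, 0, 2).
AP = (4, 0, -7); AP·d = -10, |AP|² = 65, |d|² = 5.
distance² = |AP|² − (AP·d)²/|d|² = 65 − 100/5 = 45, so the distance is 3√5.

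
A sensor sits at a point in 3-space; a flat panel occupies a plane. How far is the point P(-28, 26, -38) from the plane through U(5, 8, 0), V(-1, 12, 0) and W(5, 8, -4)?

UV = (-6, 4, 0) and UW = (0, 0, -4), so a normal is n = UV × UW = (-16, -24, 0).
d = |(-16)·(-28) + (-24)·26 − (-272)| / √(256 + 576 + 0) = |96| / (8√13) = 12√13/13.

12√13/13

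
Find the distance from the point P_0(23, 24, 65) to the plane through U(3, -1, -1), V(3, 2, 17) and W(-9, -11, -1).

UV = (0, 3, 18) and UW = (-12, -10, 0), so a normal is n = UV × UW = (180, -216, 36).
d = |180·23 + (-216)·24 + 36·65 − 720| / √(32400 + 46656 + 1296) = |576| / (36√62) = 8√62/31.

16/√62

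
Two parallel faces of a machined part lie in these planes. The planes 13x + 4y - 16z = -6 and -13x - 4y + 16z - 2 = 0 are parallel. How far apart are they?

Divide the second equation by -1 to match normals: 13x + 4y - 16z = -2.
Both planes have normal n = (13, 4, -16), |n| = 21. Any point on the first plane is at distance |(-2) − (-6)|/|n| = 4/21 from the second.

4/21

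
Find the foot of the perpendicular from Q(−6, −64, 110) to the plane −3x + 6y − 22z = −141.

The perpendicular from Q has direction n = (−3, 6, −22): r = (−6, −64, 110) + μ(−3, 6, −22).
Substitute into the plane: n·(Q + μn) = -141 gives -2786 + 529μ = -141, so μ = 5.
Foot = (−6, −64, 110) + 5·(−3, 6, −22) = (−21, −34, 0).

(-21, -34, 0)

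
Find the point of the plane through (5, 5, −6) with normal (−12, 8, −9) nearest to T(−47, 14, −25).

(-11, -10, 2)

n = (−12, 8, −9), |n|² = 289, and n·T − 34 = 867.
t = 867/289 = 3, so the foot is T − t·n = (−47, 14, −25) − 3·(−12, 8, −9) = (−11, −10, 2).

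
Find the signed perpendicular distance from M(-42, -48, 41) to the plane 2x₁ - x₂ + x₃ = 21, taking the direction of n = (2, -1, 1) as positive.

n·M − 21 = -16.
|n| = √6, so the signed distance is -16/√6.

-16/√6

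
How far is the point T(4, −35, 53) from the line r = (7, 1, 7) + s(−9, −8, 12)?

2√205

Direction vector d = (−9, −8, 12).
AP = (−3, −36, 46); AP·d = 867, |AP|² = 3421, |d|² = 289.
distance² = |AP|² − (AP·d)²/|d|² = 3421 − 751689/289 = 820, so the distance is 2√205.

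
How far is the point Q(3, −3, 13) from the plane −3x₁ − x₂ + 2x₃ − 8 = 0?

6√14/7

d = |(-3)·3 + (-1)·(-3) + 2·13 − 8| / √(9 + 1 + 4) = |12| / √14 = 6√14/7.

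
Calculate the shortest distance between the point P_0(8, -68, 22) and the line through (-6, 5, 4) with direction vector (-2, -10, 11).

Direction vector d = (-2, -10, 11).
AP = (14, -73, 18); AP·d = 900, |AP|² = 5849, |d|² = 225.
distance² = |AP|² − (AP·d)²/|d|² = 5849 − 810000/225 = 2249, so the distance is √2249.

√2249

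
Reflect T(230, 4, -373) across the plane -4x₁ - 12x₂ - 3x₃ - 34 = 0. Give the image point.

With n = (-4, -12, -3), the signed offset is (n·T − 34)/|n|² = 117/169 = 9/13.
T' = T − 2t·n = (230, 4, -373) − (18/13)·(-4, -12, -3) = (3062/13, 268/13, -4795/13).

(3062/13, 268/13, -4795/13)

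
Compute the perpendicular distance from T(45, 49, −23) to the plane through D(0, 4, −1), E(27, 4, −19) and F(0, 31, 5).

DE = (27, 0, −18) and DF = (0, 27, 6), so a normal is n = DE × DF = (486, −162, 729).
n = (486, −162, 729); n·P − (-1377) = -1458; |n| = 891; distance = 1458/891 = 18/11.

18/11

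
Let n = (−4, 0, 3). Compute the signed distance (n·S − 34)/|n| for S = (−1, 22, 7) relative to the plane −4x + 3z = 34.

-9/5

n·S − 34 = -9.
|n| = 5, so the signed distance is -9/5.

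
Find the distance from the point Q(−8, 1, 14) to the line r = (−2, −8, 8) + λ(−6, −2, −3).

3√17

Direction vector d = (−6, −2, −3).
AP = (−6, 9, 6); AP·d = 0, |AP|² = 153, |d|² = 49.
distance² = |AP|² − (AP·d)²/|d|² = 153 − 0/49 = 153, so the distance is 3√17.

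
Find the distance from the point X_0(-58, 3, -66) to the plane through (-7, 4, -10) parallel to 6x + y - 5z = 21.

27/√62

Parallel planes share the normal n = (6, 1, -5); since (-7, 4, -10) lies on the plane, its equation is 6x + y - 5z = 12.
Then n·(-58, 3, -66) - 12 = -27.
|n| = √(36 + 1 + 25) = √62, so the distance is |-27|/√62 = 27/√62.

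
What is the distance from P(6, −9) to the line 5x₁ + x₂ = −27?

24√26/13

The normal to the line is n = (5, 1) with |n| = √26.
|n·P − (-27)| = |21 − (-27)| = 48, so the distance is 48/√26 = 24√26/13.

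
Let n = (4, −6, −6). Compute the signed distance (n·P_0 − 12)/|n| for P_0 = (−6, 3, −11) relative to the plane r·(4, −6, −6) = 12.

n·P_0 − 12 = 12.
|n| = 2√22, so the signed distance is 3√22/11.

3√22/11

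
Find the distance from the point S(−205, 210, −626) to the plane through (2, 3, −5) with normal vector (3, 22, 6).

9

The plane has equation n·(r − (2, 3, −5)) = 0, i.e. n·r = 42.
Then n·(−205, 210, −626) − 42 = 207.
|n| = √(9 + 484 + 36) = 23, so the distance is |207|/23 = 9.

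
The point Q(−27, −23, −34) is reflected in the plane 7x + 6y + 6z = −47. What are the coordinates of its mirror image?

(29, 25, 14)

n = (7, 6, 6), |n|² = 121, n·Q − (-47) = -484, so t = -484/121 = -4.
Foot F = Q − (-4)·n = (1, 1, −10); the reflection is 2F − Q = (29, 25, 14).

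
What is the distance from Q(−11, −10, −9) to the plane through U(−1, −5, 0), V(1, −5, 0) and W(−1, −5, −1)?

UV = (2, 0, 0) and UW = (0, 0, −1), so a normal is n = UV × UW = (0, 2, 0).
Then n·(−11, −10, −9) − (−10) = −10.
|n| = √(0 + 4 + 0) = 2, so the distance is |-10|/2 = 5.

5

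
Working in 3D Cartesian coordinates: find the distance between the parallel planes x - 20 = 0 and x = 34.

14

With common normal n = (1, 0, 0) (|n| = 1), the distance is |20 − 34|/|n| = 14/1 = 14.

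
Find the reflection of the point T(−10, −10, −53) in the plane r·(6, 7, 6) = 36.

(38, 46, -5)

With n = (6, 7, 6), the signed offset is (n·T − 36)/|n|² = -484/121 = -4.
T' = T − 2t·n = (−10, −10, −53) − (-8)·(6, 7, 6) = (38, 46, −5).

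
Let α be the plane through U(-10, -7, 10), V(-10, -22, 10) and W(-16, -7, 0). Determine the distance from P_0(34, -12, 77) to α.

19/√34

UV = (0, -15, 0) and UW = (-6, 0, -10), so a normal is n = UV × UW = (150, 0, -90).
n = (150, 0, -90); n·P − (-2400) = 570; |n| = 30√34; distance = 570/(30√34) = 19/√34.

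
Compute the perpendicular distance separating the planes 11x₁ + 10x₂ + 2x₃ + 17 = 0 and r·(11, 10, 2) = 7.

8/5

Both planes have normal n = (11, 10, 2), |n| = 15. Any point on the first plane is at distance |7 − (-17)|/|n| = 24/15 = 8/5 from the second.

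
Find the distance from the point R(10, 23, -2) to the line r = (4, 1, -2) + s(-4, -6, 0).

2√13

Direction vector d = (-4, -6, 0).
AP = (6, 22, 0); AP·d = -156, |AP|² = 520, |d|² = 52.
distance² = |AP|² − (AP·d)²/|d|² = 520 − 24336/52 = 52, so the distance is 2√13.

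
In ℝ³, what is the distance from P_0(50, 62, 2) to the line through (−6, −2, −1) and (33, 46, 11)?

A direction vector is d = (39, 48, 12).
AP = (56, 64, 3); AP·d = 5292, |AP|² = 7241, |d|² = 3969.
distance² = |AP|² − (AP·d)²/|d|² = 7241 − 28005264/3969 = 185, so the distance is √185.

√185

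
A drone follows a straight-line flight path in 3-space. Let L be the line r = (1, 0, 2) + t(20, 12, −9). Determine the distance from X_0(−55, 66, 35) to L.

6√221

Direction vector d = (20, 12, −9).
AP = (−56, 66, 33), and AP × d = (−990, 156, −1992).
|AP × d|² = 4972500 and |d|² = 625, so the distance is √(4972500/625) = √7956 = 6√221.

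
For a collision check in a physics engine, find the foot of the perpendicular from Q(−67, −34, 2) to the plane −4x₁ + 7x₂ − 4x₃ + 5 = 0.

The perpendicular from Q has direction n = (−4, 7, −4): r = (−67, −34, 2) + λ(−4, 7, −4).
Substitute into the plane: n·(Q + λn) = -5 gives 22 + 81λ = -5, so λ = -1/3.
Foot = (−67, −34, 2) + (-1/3)·(−4, 7, −4) = (−197/3, −109/3, 10/3).

(-197/3, -109/3, 10/3)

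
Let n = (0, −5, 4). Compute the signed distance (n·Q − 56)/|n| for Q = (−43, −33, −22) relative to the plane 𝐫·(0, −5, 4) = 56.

n·Q − 56 = 21.
|n| = √41, so the signed distance is 21/√41.

21/√41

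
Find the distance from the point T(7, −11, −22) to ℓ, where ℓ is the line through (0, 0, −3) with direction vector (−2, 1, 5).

√51

Direction vector d = (−2, 1, 5).
AP = (7, −11, −19); AP·d = -120, |AP|² = 531, |d|² = 30.
distance² = |AP|² − (AP·d)²/|d|² = 531 − 14400/30 = 51, so the distance is √51.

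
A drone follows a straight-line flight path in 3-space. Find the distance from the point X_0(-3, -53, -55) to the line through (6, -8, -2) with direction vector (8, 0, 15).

Direction vector d = (8, 0, 15).
AP = (-9, -45, -53), and AP × d = (-675, -289, 360).
|AP × d|² = 668746 and |d|² = 289, so the distance is √(668746/289) = √2314.

√2314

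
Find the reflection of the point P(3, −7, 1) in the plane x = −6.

(-15, -7, 1)

n = (1, 0, 0), |n|² = 1, n·P − (-6) = 9, so t = 9/1 = 9.
Foot F = P − 9·n = (−6, −7, 1); the reflection is 2F − P = (−15, −7, 1).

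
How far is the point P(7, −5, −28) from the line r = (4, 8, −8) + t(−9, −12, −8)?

17

Direction vector d = (−9, −12, −8).
AP = (3, −13, −20); AP·d = 289, |AP|² = 578, |d|² = 289.
distance² = |AP|² − (AP·d)²/|d|² = 578 − 83521/289 = 289, so the distance is 17.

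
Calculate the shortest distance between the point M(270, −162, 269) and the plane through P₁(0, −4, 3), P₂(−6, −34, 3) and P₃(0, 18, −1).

P₁P₂ = (−6, −30, 0) and P₁P₃ = (0, 22, −4), so a normal is n = P₁P₂ × P₁P₃ = (120, −24, −132).
n = (120, −24, −132); n·P − (-300) = 1080; |n| = 180; distance = 1080/180 = 6.

6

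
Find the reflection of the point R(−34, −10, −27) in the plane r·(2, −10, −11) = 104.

With n = (2, −10, −11), the signed offset is (n·R − 104)/|n|² = 225/225 = 1.
R' = R − 2t·n = (−34, −10, −27) − 2·(2, −10, −11) = (−38, 10, −5).

(-38, 10, -5)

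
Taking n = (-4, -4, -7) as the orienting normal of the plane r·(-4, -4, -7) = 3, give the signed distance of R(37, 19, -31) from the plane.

n·R − 3 = -10.
|n| = 9, so the signed distance is -10/9.

-10/9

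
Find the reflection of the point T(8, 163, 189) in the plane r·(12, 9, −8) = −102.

n = (12, 9, −8), |n|² = 289, n·T − (-102) = 153, so t = 153/289 = 9/17.
Foot F = T − (9/17)·n = (28/17, 2690/17, 3285/17); the reflection is 2F − T = (−80/17, 2609/17, 3357/17).

(-80/17, 2609/17, 3357/17)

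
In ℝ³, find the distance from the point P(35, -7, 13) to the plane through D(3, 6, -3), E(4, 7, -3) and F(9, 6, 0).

13/√6

DE = (1, 1, 0) and DF = (6, 0, 3), so a normal is n = DE × DF = (3, -3, -6).
n = (3, -3, -6); n·P − 9 = 39; |n| = 3√6; distance = 39/(3√6) = 13/√6.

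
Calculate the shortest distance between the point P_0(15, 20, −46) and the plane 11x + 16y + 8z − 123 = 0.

Normal vector n = (11, 16, 8), and n·(15, 20, −46) − 123 = −6.
|n| = √(121 + 256 + 64) = 21, so the distance is |-6|/21 = 2/7.

2/7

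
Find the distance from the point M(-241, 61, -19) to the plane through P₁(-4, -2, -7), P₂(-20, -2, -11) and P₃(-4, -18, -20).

P₁P₂ = (-16, 0, -4) and P₁P₃ = (0, -16, -13), so a normal is n = P₁P₂ × P₁P₃ = (-64, -208, 256).
Then n·(-241, 61, -19) - (-1120) = -1008.
|n| = √(4096 + 43264 + 65536) = 336, so the distance is |-1008|/336 = 3.

3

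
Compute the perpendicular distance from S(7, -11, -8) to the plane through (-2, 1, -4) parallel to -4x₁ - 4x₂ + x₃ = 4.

8√33/33

Parallel planes share the normal n = (-4, -4, 1); since (-2, 1, -4) lies on the plane, its equation is -4x₁ - 4x₂ + x₃ = 0.
Then n·(7, -11, -8) - 0 = 8.
|n| = √(16 + 16 + 1) = √33, so the distance is |8|/√33 = 8/√33.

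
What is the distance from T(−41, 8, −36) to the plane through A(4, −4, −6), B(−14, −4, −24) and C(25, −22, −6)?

6/11

AB = (−18, 0, −18) and AC = (21, −18, 0), so a normal is n = AB × AC = (−324, −378, 324).
Then n·(−41, 8, −36) − (−1728) = 324.
|n| = √(104976 + 142884 + 104976) = 594, so the distance is |324|/594 = 6/11.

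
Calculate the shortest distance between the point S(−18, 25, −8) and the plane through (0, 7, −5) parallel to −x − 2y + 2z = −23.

Parallel planes share the normal n = (−1, −2, 2); since (0, 7, −5) lies on the plane, its equation is −x − 2y + 2z = -24.
d = |(-1)·(-18) + (-2)·25 + 2·(-8) − (-24)| / √(1 + 4 + 4) = |-24| / 3 = 8.

8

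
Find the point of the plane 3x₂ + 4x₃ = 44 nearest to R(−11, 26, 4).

(-11, 20, -4)

The perpendicular from R has direction n = (0, 3, 4): r = (−11, 26, 4) + μ(0, 3, 4).
Substitute into the plane: n·(R + μn) = 44 gives 94 + 25μ = 44, so μ = -2.
Foot = (−11, 26, 4) + (-2)·(0, 3, 4) = (−11, 20, −4).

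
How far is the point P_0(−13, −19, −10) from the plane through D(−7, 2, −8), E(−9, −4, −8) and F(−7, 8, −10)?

9/√19

DE = (−2, −6, 0) and DF = (0, 6, −2), so a normal is n = DE × DF = (12, −4, −12).
Then n·(−13, −19, −10) − 4 = 36.
|n| = √(144 + 16 + 144) = 4√19, so the distance is |36|/(4√19) = 9√19/19.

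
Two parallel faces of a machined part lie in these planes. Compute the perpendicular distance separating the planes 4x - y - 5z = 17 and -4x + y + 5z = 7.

Divide the second equation by -1 to match normals: 4x - y - 5z = -7.
With common normal n = (4, -1, -5) (|n| = √42), the distance is |17 − (-7)|/|n| = 24/√42.

4√42/7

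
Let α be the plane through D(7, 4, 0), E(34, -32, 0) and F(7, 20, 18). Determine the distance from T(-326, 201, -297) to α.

DE = (27, -36, 0) and DF = (0, 16, 18), so a normal is n = DE × DF = (-648, -486, 432).
Then n·(-326, 201, -297) - (-6480) = -8262.
|n| = √(419904 + 236196 + 186624) = 918, so the distance is |-8262|/918 = 9.

9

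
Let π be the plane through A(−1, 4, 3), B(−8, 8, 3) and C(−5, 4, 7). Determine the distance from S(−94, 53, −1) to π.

AB = (−7, 4, 0) and AC = (−4, 0, 4), so a normal is n = AB × AC = (16, 28, 16).
n = (16, 28, 16); n·P − 144 = -180; |n| = 36; distance = 180/36 = 5.

5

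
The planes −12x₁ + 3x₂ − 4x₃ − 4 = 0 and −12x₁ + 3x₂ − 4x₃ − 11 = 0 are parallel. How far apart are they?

Both planes have normal n = (−12, 3, −4), |n| = 13. Any point on the first plane is at distance |11 − 4|/|n| = 7/13 from the second.

7/13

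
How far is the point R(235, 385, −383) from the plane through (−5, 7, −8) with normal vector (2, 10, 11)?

The plane has equation n·(r − (−5, 7, −8)) = 0, i.e. n·r = -28.
Then n·(235, 385, −383) − (−28) = 135.
|n| = √(4 + 100 + 121) = 15, so the distance is |135|/15 = 9.

9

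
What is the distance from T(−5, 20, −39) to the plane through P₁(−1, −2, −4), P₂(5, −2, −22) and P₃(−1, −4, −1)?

4

P₁P₂ = (6, 0, −18) and P₁P₃ = (0, −2, 3), so a normal is n = P₁P₂ × P₁P₃ = (−36, −18, −12).
d = |(-36)·(-5) + (-18)·20 + (-12)·(-39) − 120| / √(1296 + 324 + 144) = |168| / 42 = 4.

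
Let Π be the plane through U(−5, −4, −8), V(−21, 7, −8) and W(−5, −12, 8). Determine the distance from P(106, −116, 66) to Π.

UV = (−16, 11, 0) and UW = (0, −8, 16), so a normal is n = UV × UW = (176, 256, 128).
Then n·(106, −116, 66) − (−2928) = 336.
|n| = √(30976 + 65536 + 16384) = 336, so the distance is |336|/336 = 1.

1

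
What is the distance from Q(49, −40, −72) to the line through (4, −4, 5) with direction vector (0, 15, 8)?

Direction vector d = (0, 15, 8).
AP = (45, −36, −77), and AP × d = (867, −360, 675).
|AP × d|² = 1336914 and |d|² = 289, so the distance is √(1336914/289) = √4626 = 3√514.

3√514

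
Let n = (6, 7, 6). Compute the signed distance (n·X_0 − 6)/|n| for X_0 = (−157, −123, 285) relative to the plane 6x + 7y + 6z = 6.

-9

n·X_0 − 6 = -99.
|n| = 11, so the signed distance is -99/11 = -9.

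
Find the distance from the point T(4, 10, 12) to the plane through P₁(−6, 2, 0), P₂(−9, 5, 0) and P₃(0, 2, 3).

√6

P₁P₂ = (−3, 3, 0) and P₁P₃ = (6, 0, 3), so a normal is n = P₁P₂ × P₁P₃ = (9, 9, −18).
d = |9·4 + 9·10 + (-18)·12 − (-36)| / √(81 + 81 + 324) = |-54| / (9√6) = √6.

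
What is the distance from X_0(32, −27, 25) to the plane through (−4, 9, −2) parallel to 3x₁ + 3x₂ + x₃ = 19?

Parallel planes share the normal n = (3, 3, 1); since (−4, 9, −2) lies on the plane, its equation is 3x₁ + 3x₂ + x₃ = 13.
Then n·(32, −27, 25) − 13 = 27.
|n| = √(9 + 9 + 1) = √19, so the distance is |27|/√19 = 27√19/19.

27/√19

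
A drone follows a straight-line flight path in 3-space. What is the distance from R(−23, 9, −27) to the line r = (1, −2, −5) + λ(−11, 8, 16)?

√1181

Direction vector d = (−11, 8, 16).
AP = (−24, 11, −22), and AP × d = (352, 626, −71).
|AP × d|² = 520821 and |d|² = 441, so the distance is √(520821/441) = √1181.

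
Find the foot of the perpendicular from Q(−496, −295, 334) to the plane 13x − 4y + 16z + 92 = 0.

(-10520/21, -6163/21, 6886/21)

n = (13, −4, 16), |n|² = 441, and n·Q − (-92) = 168.
t = 168/441 = 8/21, so the foot is Q − t·n = (−496, −295, 334) − (8/21)·(13, −4, 16) = (−10520/21, −6163/21, 6886/21).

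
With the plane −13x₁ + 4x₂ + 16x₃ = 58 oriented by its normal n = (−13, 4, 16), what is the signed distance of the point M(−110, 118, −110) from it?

4

n·M − 58 = 84.
|n| = 21, so the signed distance is 84/21 = 4.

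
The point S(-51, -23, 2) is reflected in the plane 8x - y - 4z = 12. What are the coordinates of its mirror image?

(29, -33, -38)

With n = (8, -1, -4), the signed offset is (n·S − 12)/|n|² = -405/81 = -5.
S' = S − 2t·n = (-51, -23, 2) − (-10)·(8, -1, -4) = (29, -33, -38).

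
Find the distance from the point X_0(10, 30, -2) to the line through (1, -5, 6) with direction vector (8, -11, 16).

Direction vector d = (8, -11, 16).
AP = (9, 35, -8); AP·d = -441, |AP|² = 1370, |d|² = 441.
distance² = |AP|² − (AP·d)²/|d|² = 1370 − 194481/441 = 929, so the distance is √929.

√929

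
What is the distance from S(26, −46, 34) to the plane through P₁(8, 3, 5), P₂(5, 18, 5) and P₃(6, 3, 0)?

17√30/30

P₁P₂ = (−3, 15, 0) and P₁P₃ = (−2, 0, −5), so a normal is n = P₁P₂ × P₁P₃ = (−75, −15, 30).
Then n·(26, −46, 34) − (−495) = 255.
|n| = √(5625 + 225 + 900) = 15√30, so the distance is |255|/(15√30) = 17√30/30.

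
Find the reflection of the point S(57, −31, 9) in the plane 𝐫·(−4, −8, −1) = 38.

With n = (−4, −8, −1), the signed offset is (n·S − 38)/|n|² = -27/81 = -1/3.
S' = S − 2t·n = (57, −31, 9) − (-2/3)·(−4, −8, −1) = (163/3, −109/3, 25/3).

(163/3, -109/3, 25/3)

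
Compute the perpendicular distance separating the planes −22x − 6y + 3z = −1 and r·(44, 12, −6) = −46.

Divide the second equation by -2 to match normals: −22x − 6y + 3z = 23.
Both planes have normal n = (−22, −6, 3), |n| = 23. Any point on the first plane is at distance |23 − (-1)|/|n| = 24/23 from the second.

24/23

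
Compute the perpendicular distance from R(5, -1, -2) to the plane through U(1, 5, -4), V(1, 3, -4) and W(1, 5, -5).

UV = (0, -2, 0) and UW = (0, 0, -1), so a normal is n = UV × UW = (2, 0, 0).
Then n·(5, -1, -2) - 2 = 8.
|n| = √(4 + 0 + 0) = 2, so the distance is |8|/2 = 4.

4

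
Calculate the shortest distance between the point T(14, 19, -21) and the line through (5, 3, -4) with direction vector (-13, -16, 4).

Direction vector d = (-13, -16, 4).
AP = (9, 16, -17); AP·d = -441, |AP|² = 626, |d|² = 441.
distance² = |AP|² − (AP·d)²/|d|² = 626 − 194481/441 = 185, so the distance is √185.

√185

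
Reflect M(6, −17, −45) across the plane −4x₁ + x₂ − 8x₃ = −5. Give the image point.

(38, -25, 19)

n = (−4, 1, −8), |n|² = 81, n·M − (-5) = 324, so t = 324/81 = 4.
Foot F = M − 4·n = (22, −21, −13); the reflection is 2F − M = (38, −25, 19).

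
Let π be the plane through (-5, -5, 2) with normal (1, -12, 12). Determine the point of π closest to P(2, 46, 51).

n = (1, -12, 12), |n|² = 289, and n·P − 79 = -17.
t = -17/289 = -1/17, so the foot is P − t·n = (2, 46, 51) − (-1/17)·(1, -12, 12) = (35/17, 770/17, 879/17).

(35/17, 770/17, 879/17)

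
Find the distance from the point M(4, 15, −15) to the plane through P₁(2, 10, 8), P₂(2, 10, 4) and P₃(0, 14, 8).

9√5/5

P₁P₂ = (0, 0, −4) and P₁P₃ = (−2, 4, 0), so a normal is n = P₁P₂ × P₁P₃ = (16, 8, 0).
d = |16·4 + 8·15 − 112| / √(256 + 64 + 0) = |72| / (8√5) = 9√5/5.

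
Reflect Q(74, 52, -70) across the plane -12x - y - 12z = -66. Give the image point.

(1210/17, 880/17, -1238/17)

n = (-12, -1, -12), |n|² = 289, n·Q − (-66) = -34, so t = -34/289 = -2/17.
Foot F = Q − (-2/17)·n = (1234/17, 882/17, -1214/17); the reflection is 2F − Q = (1210/17, 880/17, -1238/17).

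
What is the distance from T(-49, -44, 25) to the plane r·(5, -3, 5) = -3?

15√59/59

Normal vector n = (5, -3, 5), and n·(-49, -44, 25) - (-3) = 15.
|n| = √(25 + 9 + 25) = √59, so the distance is |15|/√59 = 15√59/59.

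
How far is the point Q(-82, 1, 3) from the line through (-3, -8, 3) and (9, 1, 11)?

61

A direction vector is d = (12, 9, 8).
AP = (-79, 9, 0), and AP × d = (72, 632, -819).
|AP × d|² = 1075369 and |d|² = 289, so the distance is √(1075369/289) = √3721 = 61.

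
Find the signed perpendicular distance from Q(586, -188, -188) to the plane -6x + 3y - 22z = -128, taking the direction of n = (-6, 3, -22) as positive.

n·Q − (-128) = 184.
|n| = 23, so the signed distance is 184/23 = 8.

8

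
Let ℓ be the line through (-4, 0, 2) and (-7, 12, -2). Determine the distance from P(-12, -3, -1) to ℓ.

A direction vector is d = (-3, 12, -4).
AP = (-8, -3, -3), and AP × d = (48, -23, -105).
|AP × d|² = 13858 and |d|² = 169, so the distance is √(13858/169) = √82.

√82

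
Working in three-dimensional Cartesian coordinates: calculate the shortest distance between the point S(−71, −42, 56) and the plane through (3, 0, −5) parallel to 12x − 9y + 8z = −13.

22/17

Parallel planes share the normal n = (12, −9, 8); since (3, 0, −5) lies on the plane, its equation is 12x − 9y + 8z = -4.
Then n·(−71, −42, 56) − (−4) = −22.
|n| = √(144 + 81 + 64) = 17, so the distance is |-22|/17 = 22/17.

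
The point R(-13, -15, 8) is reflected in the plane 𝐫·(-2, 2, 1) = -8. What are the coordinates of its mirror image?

With n = (-2, 2, 1), the signed offset is (n·R − (-8))/|n|² = 12/9 = 4/3.
R' = R − 2t·n = (-13, -15, 8) − (8/3)·(-2, 2, 1) = (-23/3, -61/3, 16/3).

(-23/3, -61/3, 16/3)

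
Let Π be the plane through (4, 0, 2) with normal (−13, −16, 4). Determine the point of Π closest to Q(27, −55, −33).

(40, -39, -37)

n = (−13, −16, 4), |n|² = 441, and n·Q − (-44) = 441.
t = 441/441 = 1, so the foot is Q − t·n = (27, −55, −33) − 1·(−13, −16, 4) = (40, −39, −37).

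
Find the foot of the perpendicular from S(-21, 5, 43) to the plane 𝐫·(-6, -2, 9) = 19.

The perpendicular from S has direction n = (-6, -2, 9): r = (-21, 5, 43) + μ(-6, -2, 9).
Substitute into the plane: n·(S + μn) = 19 gives 503 + 121μ = 19, so μ = -4.
Foot = (-21, 5, 43) + (-4)·(-6, -2, 9) = (3, 13, 7).

(3, 13, 7)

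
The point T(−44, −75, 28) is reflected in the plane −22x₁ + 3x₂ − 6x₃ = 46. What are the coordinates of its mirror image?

(0, -81, 40)

n = (−22, 3, −6), |n|² = 529, n·T − 46 = 529, so t = 529/529 = 1.
Foot F = T − 1·n = (−22, −78, 34); the reflection is 2F − T = (0, −81, 40).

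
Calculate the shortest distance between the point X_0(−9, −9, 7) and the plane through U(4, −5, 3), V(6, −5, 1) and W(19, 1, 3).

UV = (2, 0, −2) and UW = (15, 6, 0), so a normal is n = UV × UW = (12, −30, 12).
Then n·(−9, −9, 7) − 234 = 12.
|n| = √(144 + 900 + 144) = 6√33, so the distance is |12|/(6√33) = 2√33/33.

2/√33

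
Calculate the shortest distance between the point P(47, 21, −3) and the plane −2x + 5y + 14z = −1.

2

n = (−2, 5, 14); n·P − (-1) = -30; |n| = 15; distance = 30/15 = 2.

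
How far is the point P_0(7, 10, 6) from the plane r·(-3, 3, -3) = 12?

d = |(-3)·7 + 3·10 + (-3)·6 − 12| / √(9 + 9 + 9) = |-21| / (3√3) = 7√3/3.

7/√3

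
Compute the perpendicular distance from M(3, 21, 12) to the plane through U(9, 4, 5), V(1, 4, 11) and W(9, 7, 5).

2

UV = (−8, 0, 6) and UW = (0, 3, 0), so a normal is n = UV × UW = (−18, 0, −24).
d = |(-18)·3 + (-24)·12 − (-282)| / √(324 + 0 + 576) = |-60| / 30 = 2.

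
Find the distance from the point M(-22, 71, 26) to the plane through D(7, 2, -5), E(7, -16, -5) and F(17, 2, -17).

DE = (0, -18, 0) and DF = (10, 0, -12), so a normal is n = DE × DF = (216, 0, 180).
d = |216·(-22) + 180·26 − 612| / √(46656 + 0 + 32400) = |-684| / (36√61) = 19/√61.

19/√61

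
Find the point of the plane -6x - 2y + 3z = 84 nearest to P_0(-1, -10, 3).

n = (-6, -2, 3), |n|² = 49, and n·P_0 − 84 = -49.
t = -49/49 = -1, so the foot is P_0 − t·n = (-1, -10, 3) − (-1)·(-6, -2, 3) = (-7, -12, 6).

(-7, -12, 6)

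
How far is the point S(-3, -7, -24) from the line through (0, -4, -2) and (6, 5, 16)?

√61

A direction vector is d = (6, 9, 18).
AP = (-3, -3, -22); AP·d = -441, |AP|² = 502, |d|² = 441.
distance² = |AP|² − (AP·d)²/|d|² = 502 − 194481/441 = 61, so the distance is √61.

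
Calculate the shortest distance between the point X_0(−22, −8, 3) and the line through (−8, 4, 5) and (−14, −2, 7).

2√10

A direction vector is d = (−6, −6, 2).
AP = (−14, −12, −2), and AP × d = (−36, 40, 12).
|AP × d|² = 3040 and |d|² = 76, so the distance is √(3040/76) = √40 = 2√10.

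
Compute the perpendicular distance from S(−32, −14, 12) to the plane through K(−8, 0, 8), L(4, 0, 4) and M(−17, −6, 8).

KL = (12, 0, −4) and KM = (−9, −6, 0), so a normal is n = KL × KM = (−24, 36, −72).
n = (−24, 36, −72); n·P − (-384) = -216; |n| = 84; distance = 216/84 = 18/7.

18/7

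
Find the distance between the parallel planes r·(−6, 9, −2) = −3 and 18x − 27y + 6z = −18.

9/11

Divide the second equation by -3 to match normals: −6x + 9y − 2z = 6.
With common normal n = (−6, 9, −2) (|n| = 11), the distance is |(-3) − 6|/|n| = 9/11.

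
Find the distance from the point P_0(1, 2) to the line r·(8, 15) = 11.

d = |8·1 + 15·2 − 11| / √(64 + 225) = |27|/17 = 27/17.

27/17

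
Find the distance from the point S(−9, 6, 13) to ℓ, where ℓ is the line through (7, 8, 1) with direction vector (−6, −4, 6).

2√13

Direction vector d = (−6, −4, 6).
AP = (−16, −2, 12); AP·d = 176, |AP|² = 404, |d|² = 88.
distance² = |AP|² − (AP·d)²/|d|² = 404 − 30976/88 = 52, so the distance is 2√13.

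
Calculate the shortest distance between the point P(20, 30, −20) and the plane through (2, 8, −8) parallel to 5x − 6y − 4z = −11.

6√77/77

Parallel planes share the normal n = (5, −6, −4); since (2, 8, −8) lies on the plane, its equation is 5x − 6y − 4z = -6.
Then n·(20, 30, −20) − (−6) = 6.
|n| = √(25 + 36 + 16) = √77, so the distance is |6|/√77 = 6/√77.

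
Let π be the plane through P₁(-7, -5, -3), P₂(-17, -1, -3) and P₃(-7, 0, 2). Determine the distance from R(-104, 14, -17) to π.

P₁P₂ = (-10, 4, 0) and P₁P₃ = (0, 5, 5), so a normal is n = P₁P₂ × P₁P₃ = (20, 50, -50).
d = |20·(-104) + 50·14 + (-50)·(-17) − (-240)| / √(400 + 2500 + 2500) = |-290| / (30√6) = 29/(3√6).

29/(3√6)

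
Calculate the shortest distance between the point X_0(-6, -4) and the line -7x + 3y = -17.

d = |(-7)·(-6) + 3·(-4) − (-17)| / √(49 + 9) = |47|/√58 = 47√58/58.

47/√58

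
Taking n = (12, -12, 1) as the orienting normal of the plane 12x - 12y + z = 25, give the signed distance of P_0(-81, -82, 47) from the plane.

n·P_0 − 25 = 34.
|n| = 17, so the signed distance is 34/17 = 2.

2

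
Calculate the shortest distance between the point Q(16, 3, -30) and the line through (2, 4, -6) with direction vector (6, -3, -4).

Direction vector d = (6, -3, -4).
AP = (14, -1, -24), and AP × d = (-68, -88, -36).
|AP × d|² = 13664 and |d|² = 61, so the distance is √(13664/61) = √224 = 4√14.

4√14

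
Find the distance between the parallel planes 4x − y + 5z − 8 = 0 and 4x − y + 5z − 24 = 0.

With common normal n = (4, −1, 5) (|n| = √42), the distance is |8 − 24|/|n| = 16/√42 = 8√42/21.

8√42/21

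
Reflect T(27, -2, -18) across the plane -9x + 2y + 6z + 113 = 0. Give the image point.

(-9, 6, 6)

n = (-9, 2, 6), |n|² = 121, n·T − (-113) = -242, so t = -242/121 = -2.
Foot F = T − (-2)·n = (9, 2, -6); the reflection is 2F − T = (-9, 6, 6).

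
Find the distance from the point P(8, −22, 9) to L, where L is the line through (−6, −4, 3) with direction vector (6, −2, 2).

4√10

Direction vector d = (6, −2, 2).
AP = (14, −18, 6), and AP × d = (−24, 8, 80).
|AP × d|² = 7040 and |d|² = 44, so the distance is √(7040/44) = √160 = 4√10.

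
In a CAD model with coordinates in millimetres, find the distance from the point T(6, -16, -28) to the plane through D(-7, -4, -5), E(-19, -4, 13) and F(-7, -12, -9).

DE = (-12, 0, 18) and DF = (0, -8, -4), so a normal is n = DE × DF = (144, -48, 96).
n = (144, -48, 96); n·P − (-1296) = 240; |n| = 48√14; distance = 240/(48√14) = 5/√14.

5/√14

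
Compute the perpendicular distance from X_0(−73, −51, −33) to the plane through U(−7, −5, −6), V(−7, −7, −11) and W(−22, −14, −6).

11√38/19

UV = (0, −2, −5) and UW = (−15, −9, 0), so a normal is n = UV × UW = (−45, 75, −30).
Then n·(−73, −51, −33) − 120 = 330.
|n| = √(2025 + 5625 + 900) = 15√38, so the distance is |330|/(15√38) = 11√38/19.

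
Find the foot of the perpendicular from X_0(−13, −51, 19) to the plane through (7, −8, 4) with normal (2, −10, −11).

The perpendicular from X_0 has direction n = (2, −10, −11): r = (−13, −51, 19) + λ(2, −10, −11).
Substitute into the plane: n·(X_0 + λn) = 50 gives 275 + 225λ = 50, so λ = -1.
Foot = (−13, −51, 19) + (-1)·(2, −10, −11) = (−15, −41, 30).

(-15, -41, 30)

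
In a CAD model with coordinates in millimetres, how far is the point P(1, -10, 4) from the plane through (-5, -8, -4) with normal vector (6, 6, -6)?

4√3/3

The plane has equation n·(r − (-5, -8, -4)) = 0, i.e. n·r = -54.
Then n·(1, -10, 4) - (-54) = -24.
|n| = √(36 + 36 + 36) = 6√3, so the distance is |-24|/(6√3) = 4/√3.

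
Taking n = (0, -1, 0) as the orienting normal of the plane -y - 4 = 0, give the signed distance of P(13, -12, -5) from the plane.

8

n·P − 4 = 8.
|n| = 1, so the signed distance is 8/1 = 8.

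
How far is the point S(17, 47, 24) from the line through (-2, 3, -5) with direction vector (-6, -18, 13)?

√2609

Direction vector d = (-6, -18, 13).
AP = (19, 44, 29); AP·d = -529, |AP|² = 3138, |d|² = 529.
distance² = |AP|² − (AP·d)²/|d|² = 3138 − 279841/529 = 2609, so the distance is √2609.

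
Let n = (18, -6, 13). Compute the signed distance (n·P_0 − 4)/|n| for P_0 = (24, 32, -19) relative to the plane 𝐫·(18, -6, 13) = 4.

-11/23

n·P_0 − 4 = -11.
|n| = 23, so the signed distance is -11/23.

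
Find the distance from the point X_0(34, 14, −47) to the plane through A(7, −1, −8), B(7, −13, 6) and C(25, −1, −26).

3

AB = (0, −12, 14) and AC = (18, 0, −18), so a normal is n = AB × AC = (216, 252, 216).
d = |216·34 + 252·14 + 216·(-47) − (-468)| / √(46656 + 63504 + 46656) = |1188| / 396 = 3.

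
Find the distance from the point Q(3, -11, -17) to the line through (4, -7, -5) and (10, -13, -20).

√29

A direction vector is d = (6, -6, -15).
AP = (-1, -4, -12), and AP × d = (-12, -87, 30).
|AP × d|² = 8613 and |d|² = 297, so the distance is √(8613/297) = √29.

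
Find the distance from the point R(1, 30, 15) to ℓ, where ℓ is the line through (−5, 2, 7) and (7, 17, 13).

A direction vector is d = (12, 15, 6).
AP = (6, 28, 8), and AP × d = (48, 60, −246).
|AP × d|² = 66420 and |d|² = 405, so the distance is √(66420/405) = √164 = 2√41.

2√41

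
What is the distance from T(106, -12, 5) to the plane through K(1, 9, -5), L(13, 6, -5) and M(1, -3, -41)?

23/13

KL = (12, -3, 0) and KM = (0, -12, -36), so a normal is n = KL × KM = (108, 432, -144).
d = |108·106 + 432·(-12) + (-144)·5 − 4716| / √(11664 + 186624 + 20736) = |828| / 468 = 23/13.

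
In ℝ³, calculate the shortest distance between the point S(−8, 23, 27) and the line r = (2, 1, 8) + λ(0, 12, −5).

Direction vector d = (0, 12, −5).
AP = (−10, 22, 19), and AP × d = (−338, −50, −120).
|AP × d|² = 131144 and |d|² = 169, so the distance is √(131144/169) = √776 = 2√194.

2√194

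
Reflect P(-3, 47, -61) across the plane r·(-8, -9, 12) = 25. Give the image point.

(-67, -25, 35)

n = (-8, -9, 12), |n|² = 289, n·P − 25 = -1156, so t = -1156/289 = -4.
Foot F = P − (-4)·n = (-35, 11, -13); the reflection is 2F − P = (-67, -25, 35).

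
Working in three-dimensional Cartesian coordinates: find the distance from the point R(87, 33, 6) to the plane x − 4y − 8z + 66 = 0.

3

d = |1·87 + (-4)·33 + (-8)·6 − (-66)| / √(1 + 16 + 64) = |-27| / 9 = 3.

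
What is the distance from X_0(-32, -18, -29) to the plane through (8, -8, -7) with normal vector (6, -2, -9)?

2

The plane has equation n·(r − (8, -8, -7)) = 0, i.e. n·r = 127.
Then n·(-32, -18, -29) - 127 = -22.
|n| = √(36 + 4 + 81) = 11, so the distance is |-22|/11 = 2.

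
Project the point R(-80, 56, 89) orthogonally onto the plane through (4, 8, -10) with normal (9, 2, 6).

(-826/11, 628/11, 1015/11)

n = (9, 2, 6), |n|² = 121, and n·R − (-8) = -66.
t = -66/121 = -6/11, so the foot is R − t·n = (-80, 56, 89) − (-6/11)·(9, 2, 6) = (-826/11, 628/11, 1015/11).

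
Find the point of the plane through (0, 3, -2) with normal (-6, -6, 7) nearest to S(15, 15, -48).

(-9, -9, -20)

The perpendicular from S has direction n = (-6, -6, 7): r = (15, 15, -48) + λ(-6, -6, 7).
Substitute into the plane: n·(S + λn) = -32 gives -516 + 121λ = -32, so λ = 4.
Foot = (15, 15, -48) + 4·(-6, -6, 7) = (-9, -9, -20).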